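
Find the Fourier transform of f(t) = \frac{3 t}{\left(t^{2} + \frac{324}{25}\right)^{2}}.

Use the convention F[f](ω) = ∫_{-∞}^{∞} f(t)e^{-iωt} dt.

F(ω) = - \frac{5 i \pi \omega e^{- \frac{18 \left|{\omega}\right|}{5}}}{12}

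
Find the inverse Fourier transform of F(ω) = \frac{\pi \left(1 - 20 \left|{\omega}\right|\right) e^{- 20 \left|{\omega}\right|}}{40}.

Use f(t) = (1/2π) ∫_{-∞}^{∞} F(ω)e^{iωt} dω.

f(t) = \frac{t^{2}}{\left(t^{2} + 400\right)^{2}}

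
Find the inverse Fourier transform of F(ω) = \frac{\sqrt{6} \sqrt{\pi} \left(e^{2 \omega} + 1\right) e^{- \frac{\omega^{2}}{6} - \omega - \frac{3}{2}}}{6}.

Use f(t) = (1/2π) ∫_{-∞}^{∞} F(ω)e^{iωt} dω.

f(t) = e^{- \frac{3 t^{2}}{2}} \cos{\left(3 t \right)}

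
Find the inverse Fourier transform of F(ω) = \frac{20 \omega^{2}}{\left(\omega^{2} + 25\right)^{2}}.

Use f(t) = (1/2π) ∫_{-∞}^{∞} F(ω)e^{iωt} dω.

f(t) = \left(1 - 5 \left|{t}\right|\right) e^{- 5 \left|{t}\right|}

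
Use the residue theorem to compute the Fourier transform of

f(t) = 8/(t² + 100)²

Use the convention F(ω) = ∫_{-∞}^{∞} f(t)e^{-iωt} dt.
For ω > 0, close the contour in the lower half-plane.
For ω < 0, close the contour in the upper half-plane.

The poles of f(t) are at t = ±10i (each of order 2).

Let g(z) = f(z)e^{-iωz}; for large |z| the factor e^{-iωz} decays in the lower half-plane when ω > 0 and in the upper half-plane when ω < 0.

Case ω > 0 (lower half-plane, clockwise contour ⇒ F(ω) = -2πi·ΣRes):
  Res_{z = - 10 i} g(z) = \frac{i \left(10 \omega + 1\right) e^{- 10 \omega}}{500} (pole of order 2)
  F(ω) = -2πi·ΣRes = \frac{\pi \left(10 \omega + 1\right) e^{- 10 \omega}}{250}

Case ω < 0 (upper half-plane, counterclockwise contour ⇒ F(ω) = +2πi·ΣRes):
  Res_{z = 10 i} g(z) = \frac{i \left(10 \omega - 1\right) e^{10 \omega}}{500} (pole of order 2)
  F(ω) = 2πi·ΣRes = \frac{\pi \left(1 - 10 \omega\right) e^{10 \omega}}{250}

Both cases combine into a single formula in |ω|:

F(ω) = \frac{\pi \left(10 \left|{\omega}\right| + 1\right) e^{- 10 \left|{\omega}\right|}}{250}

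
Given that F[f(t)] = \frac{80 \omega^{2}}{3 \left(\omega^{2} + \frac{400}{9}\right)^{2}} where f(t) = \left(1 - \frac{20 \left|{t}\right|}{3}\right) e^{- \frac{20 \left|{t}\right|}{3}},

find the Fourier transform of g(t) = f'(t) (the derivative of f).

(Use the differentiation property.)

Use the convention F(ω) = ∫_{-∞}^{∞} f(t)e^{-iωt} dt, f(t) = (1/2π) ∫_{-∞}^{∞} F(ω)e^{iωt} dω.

F[g](ω) = \frac{2160 i \omega^{3}}{\left(9 \omega^{2} + 400\right)^{2}}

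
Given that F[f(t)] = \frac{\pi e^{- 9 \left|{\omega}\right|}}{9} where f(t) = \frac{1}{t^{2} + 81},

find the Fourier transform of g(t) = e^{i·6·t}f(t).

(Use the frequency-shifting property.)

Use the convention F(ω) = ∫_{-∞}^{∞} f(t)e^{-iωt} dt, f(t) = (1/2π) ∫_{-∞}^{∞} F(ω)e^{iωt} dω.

F[g](ω) = \frac{\pi e^{- 9 \left|{\omega - 6}\right|}}{9}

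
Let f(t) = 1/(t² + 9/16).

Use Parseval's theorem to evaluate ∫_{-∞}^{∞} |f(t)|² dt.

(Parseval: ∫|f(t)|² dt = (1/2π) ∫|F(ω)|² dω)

∫|f(t)|² dt = \frac{32 \pi}{27}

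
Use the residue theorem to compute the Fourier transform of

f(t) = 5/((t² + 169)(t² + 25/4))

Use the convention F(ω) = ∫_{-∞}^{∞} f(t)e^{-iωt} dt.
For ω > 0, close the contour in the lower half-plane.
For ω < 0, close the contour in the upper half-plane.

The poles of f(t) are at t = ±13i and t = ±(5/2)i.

Let g(z) = f(z)e^{-iωz}; for large |z| the factor e^{-iωz} decays in the lower half-plane when ω > 0 and in the upper half-plane when ω < 0.

Case ω > 0 (lower half-plane, clockwise contour ⇒ F(ω) = -2πi·ΣRes):
  Res_{z = - 13 i} g(z) = - \frac{10 i e^{- 13 \omega}}{8463}
  Res_{z = - \frac{5 i}{2}} g(z) = \frac{4 i e^{- \frac{5 \omega}{2}}}{651}
  F(ω) = -2πi·ΣRes = - \frac{20 \pi e^{- 13 \omega}}{8463} + \frac{8 \pi e^{- \frac{5 \omega}{2}}}{651}

Case ω < 0 (upper half-plane, counterclockwise contour ⇒ F(ω) = +2πi·ΣRes):
  Res_{z = 13 i} g(z) = \frac{10 i e^{13 \omega}}{8463}
  Res_{z = \frac{5 i}{2}} g(z) = - \frac{4 i e^{\frac{5 \omega}{2}}}{651}
  F(ω) = 2πi·ΣRes = \frac{4 \pi \left(26 e^{\frac{5 \omega}{2}} - 5 e^{13 \omega}\right)}{8463}

Both cases combine into a single formula in |ω|:

F(ω) = - \frac{20 \pi e^{- 13 \left|{\omega}\right|}}{8463} + \frac{8 \pi e^{- \frac{5 \left|{\omega}\right|}{2}}}{651}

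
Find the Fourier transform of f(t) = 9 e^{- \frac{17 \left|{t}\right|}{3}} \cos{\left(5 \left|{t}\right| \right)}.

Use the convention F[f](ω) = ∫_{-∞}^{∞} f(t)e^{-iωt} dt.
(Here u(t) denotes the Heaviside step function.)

F(ω) = \frac{918 \left(9 \omega^{2} + 514\right)}{81 \omega^{4} + 1152 \omega^{2} + 264196}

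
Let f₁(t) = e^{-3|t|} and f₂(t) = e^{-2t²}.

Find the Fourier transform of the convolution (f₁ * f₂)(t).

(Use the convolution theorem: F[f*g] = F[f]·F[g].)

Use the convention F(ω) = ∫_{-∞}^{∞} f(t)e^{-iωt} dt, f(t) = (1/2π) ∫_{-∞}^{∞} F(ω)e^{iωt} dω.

F[f₁*f₂](ω) = \frac{3 \sqrt{2} \sqrt{\pi} e^{- \frac{\omega^{2}}{8}}}{\omega^{2} + 9}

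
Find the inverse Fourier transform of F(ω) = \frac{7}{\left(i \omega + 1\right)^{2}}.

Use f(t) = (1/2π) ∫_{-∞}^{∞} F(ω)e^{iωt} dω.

f(t) = 7 t e^{- t} u\left(t\right)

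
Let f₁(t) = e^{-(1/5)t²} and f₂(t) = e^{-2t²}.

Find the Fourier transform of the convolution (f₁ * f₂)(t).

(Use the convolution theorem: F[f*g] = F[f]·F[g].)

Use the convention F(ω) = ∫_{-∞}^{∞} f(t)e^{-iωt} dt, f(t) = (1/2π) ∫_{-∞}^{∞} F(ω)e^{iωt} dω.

F[f₁*f₂](ω) = \frac{\sqrt{10} \pi e^{- \frac{11 \omega^{2}}{8}}}{2}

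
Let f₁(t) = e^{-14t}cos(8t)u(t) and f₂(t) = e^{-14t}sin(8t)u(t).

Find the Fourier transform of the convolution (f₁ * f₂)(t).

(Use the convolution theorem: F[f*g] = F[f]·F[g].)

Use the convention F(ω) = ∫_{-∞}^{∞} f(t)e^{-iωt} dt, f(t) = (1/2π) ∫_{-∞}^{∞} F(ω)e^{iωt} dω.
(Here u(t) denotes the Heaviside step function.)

F[f₁*f₂](ω) = \frac{8 \left(i \omega + 14\right)}{\left(\left(i \omega + 14\right)^{2} + 64\right)^{2}}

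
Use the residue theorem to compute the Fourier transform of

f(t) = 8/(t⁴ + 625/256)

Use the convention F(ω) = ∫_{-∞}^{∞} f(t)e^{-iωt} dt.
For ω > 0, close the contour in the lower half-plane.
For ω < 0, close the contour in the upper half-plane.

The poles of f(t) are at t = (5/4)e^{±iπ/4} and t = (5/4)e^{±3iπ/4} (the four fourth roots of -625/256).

Let g(z) = f(z)e^{-iωz}; for large |z| the factor e^{-iωz} decays in the lower half-plane when ω > 0 and in the upper half-plane when ω < 0.

Case ω > 0 (lower half-plane, clockwise contour ⇒ F(ω) = -2πi·ΣRes):
  Res_{z = - \frac{5 \sqrt{2}}{8} - \frac{5 \sqrt{2} i}{8}} g(z) = \frac{64 \sqrt{2} \left(1 + i\right) e^{\frac{5 \sqrt{2} \omega \left(-1 + i\right)}{8}}}{125}
  Res_{z = \frac{5 \sqrt{2}}{8} - \frac{5 \sqrt{2} i}{8}} g(z) = \frac{64 \sqrt{2} \left(-1 + i\right) e^{- \frac{5 \sqrt{2} \omega \left(1 + i\right)}{8}}}{125}
  F(ω) = -2πi·ΣRes = \frac{128 \sqrt{2} \pi \left(\left(1 - i\right) e^{\frac{5 \sqrt{2} i \omega}{4}} + 1 + i\right) e^{- \frac{5 \sqrt{2} \omega \left(1 + i\right)}{8}}}{125} = \frac{512 \pi e^{- \frac{5 \sqrt{2} \omega}{8}} \sin{\left(\frac{5 \sqrt{2} \omega}{8} + \frac{\pi}{4} \right)}}{125}

Case ω < 0 (upper half-plane, counterclockwise contour ⇒ F(ω) = +2πi·ΣRes):
  Res_{z = \frac{5 \sqrt{2}}{8} + \frac{5 \sqrt{2} i}{8}} g(z) = - \frac{64 \sqrt{2} \left(1 + i\right) e^{\frac{5 \sqrt{2} \omega \left(1 - i\right)}{8}}}{125}
  Res_{z = - \frac{5 \sqrt{2}}{8} + \frac{5 \sqrt{2} i}{8}} g(z) = \frac{64 \sqrt{2} \left(1 - i\right) e^{\frac{5 \sqrt{2} \omega \left(1 + i\right)}{8}}}{125}
  F(ω) = 2πi·ΣRes = - \frac{128 \sqrt{2} i \pi \left(\left(1 + i\right) e^{\frac{5 \sqrt{2} \omega \left(1 - i\right)}{8}} - \left(1 - i\right) e^{\frac{5 \sqrt{2} \omega \left(1 + i\right)}{8}}\right)}{125} = \frac{512 \pi e^{\frac{5 \sqrt{2} \omega}{8}} \cos{\left(\frac{5 \sqrt{2} \omega}{8} + \frac{\pi}{4} \right)}}{125}

Both cases combine into a single formula in |ω|:

F(ω) = \frac{512 \pi e^{- \frac{5 \sqrt{2} \left|{\omega}\right|}{8}} \sin{\left(\frac{5 \sqrt{2} \left|{\omega}\right|}{8} + \frac{\pi}{4} \right)}}{125}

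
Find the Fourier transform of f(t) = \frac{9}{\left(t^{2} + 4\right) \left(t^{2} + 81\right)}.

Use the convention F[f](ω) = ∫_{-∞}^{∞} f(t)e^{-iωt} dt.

F(ω) = \frac{\pi \left(9 e^{7 \left|{\omega}\right|} - 2\right) e^{- 9 \left|{\omega}\right|}}{154}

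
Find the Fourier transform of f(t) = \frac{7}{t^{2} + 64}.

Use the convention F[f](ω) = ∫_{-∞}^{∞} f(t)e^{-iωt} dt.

F(ω) = \frac{7 \pi e^{- 8 \left|{\omega}\right|}}{8}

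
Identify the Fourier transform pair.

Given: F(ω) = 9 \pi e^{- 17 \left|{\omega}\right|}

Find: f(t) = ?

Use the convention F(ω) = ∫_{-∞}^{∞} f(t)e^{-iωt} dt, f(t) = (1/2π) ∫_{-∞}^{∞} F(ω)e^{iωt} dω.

f(t) = \frac{153}{t^{2} + 289}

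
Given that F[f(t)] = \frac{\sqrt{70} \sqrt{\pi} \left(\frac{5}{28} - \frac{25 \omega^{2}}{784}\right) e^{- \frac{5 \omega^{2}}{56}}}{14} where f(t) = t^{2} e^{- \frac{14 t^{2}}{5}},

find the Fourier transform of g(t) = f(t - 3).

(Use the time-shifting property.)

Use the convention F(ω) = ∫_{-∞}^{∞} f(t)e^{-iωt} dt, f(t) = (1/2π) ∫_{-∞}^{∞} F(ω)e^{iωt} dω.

F[g](ω) = \frac{5 \sqrt{70} \sqrt{\pi} \left(28 - 5 \omega^{2}\right) e^{- \frac{\omega \left(5 \omega + 168 i\right)}{56}}}{10976}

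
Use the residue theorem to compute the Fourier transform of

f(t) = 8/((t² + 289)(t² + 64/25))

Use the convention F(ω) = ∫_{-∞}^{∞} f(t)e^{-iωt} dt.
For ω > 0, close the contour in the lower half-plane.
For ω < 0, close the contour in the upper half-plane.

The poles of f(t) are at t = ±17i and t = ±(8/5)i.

Let g(z) = f(z)e^{-iωz}; for large |z| the factor e^{-iωz} decays in the lower half-plane when ω > 0 and in the upper half-plane when ω < 0.

Case ω > 0 (lower half-plane, clockwise contour ⇒ F(ω) = -2πi·ΣRes):
  Res_{z = - 17 i} g(z) = - \frac{100 i e^{- 17 \omega}}{121737}
  Res_{z = - \frac{8 i}{5}} g(z) = \frac{125 i e^{- \frac{8 \omega}{5}}}{14322}
  F(ω) = -2πi·ΣRes = - \frac{200 \pi e^{- 17 \omega}}{121737} + \frac{125 \pi e^{- \frac{8 \omega}{5}}}{7161}

Case ω < 0 (upper half-plane, counterclockwise contour ⇒ F(ω) = +2πi·ΣRes):
  Res_{z = 17 i} g(z) = \frac{100 i e^{17 \omega}}{121737}
  Res_{z = \frac{8 i}{5}} g(z) = - \frac{125 i e^{\frac{8 \omega}{5}}}{14322}
  F(ω) = 2πi·ΣRes = \frac{25 \pi \left(85 e^{\frac{8 \omega}{5}} - 8 e^{17 \omega}\right)}{121737}

Both cases combine into a single formula in |ω|:

F(ω) = - \frac{200 \pi e^{- 17 \left|{\omega}\right|}}{121737} + \frac{125 \pi e^{- \frac{8 \left|{\omega}\right|}{5}}}{7161}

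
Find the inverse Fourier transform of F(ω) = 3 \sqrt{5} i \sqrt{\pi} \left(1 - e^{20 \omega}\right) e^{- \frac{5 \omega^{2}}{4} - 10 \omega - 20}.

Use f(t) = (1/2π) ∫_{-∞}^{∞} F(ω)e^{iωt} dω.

f(t) = 6 e^{- \frac{t^{2}}{5}} \sin{\left(4 t \right)}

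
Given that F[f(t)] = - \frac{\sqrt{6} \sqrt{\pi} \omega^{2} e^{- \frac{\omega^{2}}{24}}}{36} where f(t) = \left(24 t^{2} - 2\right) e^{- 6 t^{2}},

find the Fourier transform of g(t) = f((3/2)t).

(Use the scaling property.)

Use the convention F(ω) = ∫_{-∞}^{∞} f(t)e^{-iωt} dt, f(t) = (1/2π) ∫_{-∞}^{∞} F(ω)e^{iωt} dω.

F[g](ω) = - \frac{2 \sqrt{6} \sqrt{\pi} \omega^{2} e^{- \frac{\omega^{2}}{54}}}{243}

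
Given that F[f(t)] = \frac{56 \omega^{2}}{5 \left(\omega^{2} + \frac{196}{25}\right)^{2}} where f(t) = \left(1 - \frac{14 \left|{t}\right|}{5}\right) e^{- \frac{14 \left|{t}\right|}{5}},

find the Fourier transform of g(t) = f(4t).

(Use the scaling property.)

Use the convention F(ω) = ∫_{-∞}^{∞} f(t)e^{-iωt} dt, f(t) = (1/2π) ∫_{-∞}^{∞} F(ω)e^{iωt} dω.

F[g](ω) = \frac{28000 \omega^{2}}{\left(25 \omega^{2} + 3136\right)^{2}}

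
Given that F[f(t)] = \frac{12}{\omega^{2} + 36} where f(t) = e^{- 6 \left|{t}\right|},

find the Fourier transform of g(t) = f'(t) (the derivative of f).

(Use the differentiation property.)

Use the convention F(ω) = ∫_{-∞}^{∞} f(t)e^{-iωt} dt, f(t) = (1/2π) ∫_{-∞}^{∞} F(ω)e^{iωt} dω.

F[g](ω) = \frac{12 i \omega}{\omega^{2} + 36}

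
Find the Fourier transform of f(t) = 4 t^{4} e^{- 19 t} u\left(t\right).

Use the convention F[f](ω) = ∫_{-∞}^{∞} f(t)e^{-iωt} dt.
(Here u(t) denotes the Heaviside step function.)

F(ω) = \frac{96}{\left(i \omega + 19\right)^{5}}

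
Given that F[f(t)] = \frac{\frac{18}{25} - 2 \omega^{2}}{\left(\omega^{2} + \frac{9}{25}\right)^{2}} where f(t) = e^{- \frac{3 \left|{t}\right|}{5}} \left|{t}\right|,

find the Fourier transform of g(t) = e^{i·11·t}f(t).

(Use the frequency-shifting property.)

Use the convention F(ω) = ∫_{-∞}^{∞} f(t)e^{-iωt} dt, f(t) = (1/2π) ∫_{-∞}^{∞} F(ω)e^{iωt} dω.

F[g](ω) = \frac{50 \left(9 - 25 \left(\omega - 11\right)^{2}\right)}{\left(25 \left(\omega - 11\right)^{2} + 9\right)^{2}}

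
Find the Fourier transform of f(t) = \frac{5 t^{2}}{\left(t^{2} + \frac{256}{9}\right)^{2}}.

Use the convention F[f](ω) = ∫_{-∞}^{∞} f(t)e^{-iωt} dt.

F(ω) = \frac{5 \pi \left(3 - 16 \left|{\omega}\right|\right) e^{- \frac{16 \left|{\omega}\right|}{3}}}{32}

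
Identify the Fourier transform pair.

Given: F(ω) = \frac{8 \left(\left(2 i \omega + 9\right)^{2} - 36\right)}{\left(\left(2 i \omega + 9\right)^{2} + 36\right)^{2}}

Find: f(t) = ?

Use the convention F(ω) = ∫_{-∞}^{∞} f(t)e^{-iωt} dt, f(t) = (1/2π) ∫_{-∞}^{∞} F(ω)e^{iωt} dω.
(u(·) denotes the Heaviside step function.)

f(t) = 2 t e^{- \frac{9 t}{2}} \cos{\left(3 t \right)} u\left(t\right)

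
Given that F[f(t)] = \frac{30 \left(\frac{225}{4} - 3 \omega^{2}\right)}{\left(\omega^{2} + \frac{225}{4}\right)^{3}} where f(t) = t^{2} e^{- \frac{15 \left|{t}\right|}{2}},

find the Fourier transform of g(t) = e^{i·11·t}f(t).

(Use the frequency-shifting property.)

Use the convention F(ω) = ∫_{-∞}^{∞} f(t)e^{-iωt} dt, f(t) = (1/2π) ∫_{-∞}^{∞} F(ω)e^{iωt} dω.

F[g](ω) = \frac{1440 \left(75 - 4 \left(\omega - 11\right)^{2}\right)}{\left(4 \left(\omega - 11\right)^{2} + 225\right)^{3}}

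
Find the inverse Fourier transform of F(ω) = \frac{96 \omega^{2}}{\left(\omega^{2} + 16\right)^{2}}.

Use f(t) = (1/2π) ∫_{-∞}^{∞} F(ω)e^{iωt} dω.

f(t) = 6 \left(1 - 4 \left|{t}\right|\right) e^{- 4 \left|{t}\right|}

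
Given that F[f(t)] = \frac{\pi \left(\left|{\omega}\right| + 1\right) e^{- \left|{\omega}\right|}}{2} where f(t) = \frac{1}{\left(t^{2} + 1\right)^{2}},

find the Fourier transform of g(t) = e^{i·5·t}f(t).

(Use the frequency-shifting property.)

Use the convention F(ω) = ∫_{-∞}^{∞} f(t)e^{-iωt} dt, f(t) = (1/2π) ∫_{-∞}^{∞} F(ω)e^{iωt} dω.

F[g](ω) = \frac{\pi \left(\left|{\omega - 5}\right| + 1\right) e^{- \left|{\omega - 5}\right|}}{2}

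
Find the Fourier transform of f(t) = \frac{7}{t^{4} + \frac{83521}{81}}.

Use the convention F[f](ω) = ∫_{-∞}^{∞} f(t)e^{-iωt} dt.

F(ω) = \frac{189 \pi e^{- \frac{17 \sqrt{2} \left|{\omega}\right|}{6}} \sin{\left(\frac{17 \sqrt{2} \left|{\omega}\right|}{6} + \frac{\pi}{4} \right)}}{4913}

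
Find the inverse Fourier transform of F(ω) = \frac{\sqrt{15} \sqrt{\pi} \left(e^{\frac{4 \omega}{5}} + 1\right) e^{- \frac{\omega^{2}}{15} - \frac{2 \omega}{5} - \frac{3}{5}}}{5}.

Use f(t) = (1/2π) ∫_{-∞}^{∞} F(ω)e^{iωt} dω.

f(t) = 3 e^{- \frac{15 t^{2}}{4}} \cos{\left(3 t \right)}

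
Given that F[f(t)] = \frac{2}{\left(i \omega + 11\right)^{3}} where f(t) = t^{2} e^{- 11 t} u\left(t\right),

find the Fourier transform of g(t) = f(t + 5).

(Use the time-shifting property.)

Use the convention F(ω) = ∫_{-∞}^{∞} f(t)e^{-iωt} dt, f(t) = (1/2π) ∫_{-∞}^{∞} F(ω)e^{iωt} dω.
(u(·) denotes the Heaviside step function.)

F[g](ω) = \frac{2 e^{5 i \omega}}{\left(i \omega + 11\right)^{3}}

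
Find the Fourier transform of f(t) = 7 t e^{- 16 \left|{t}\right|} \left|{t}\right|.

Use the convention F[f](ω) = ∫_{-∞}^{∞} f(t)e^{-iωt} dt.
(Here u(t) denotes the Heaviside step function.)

F(ω) = \frac{28 i \omega \left(\omega^{2} - 768\right)}{\left(\omega^{2} + 256\right)^{3}}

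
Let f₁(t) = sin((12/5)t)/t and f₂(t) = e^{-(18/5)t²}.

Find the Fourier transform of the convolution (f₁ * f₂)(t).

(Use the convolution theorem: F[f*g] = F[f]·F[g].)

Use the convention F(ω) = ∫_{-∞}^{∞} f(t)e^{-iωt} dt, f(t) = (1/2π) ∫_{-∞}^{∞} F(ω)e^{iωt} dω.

F[f₁*f₂](ω) = \begin{cases} \frac{\sqrt{10} \pi^{\frac{3}{2}} e^{- \frac{5 \omega^{2}}{72}}}{6} & \text{for}\: \omega > - \frac{12}{5} \wedge \omega < \frac{12}{5} \\0 & \text{otherwise} \end{cases}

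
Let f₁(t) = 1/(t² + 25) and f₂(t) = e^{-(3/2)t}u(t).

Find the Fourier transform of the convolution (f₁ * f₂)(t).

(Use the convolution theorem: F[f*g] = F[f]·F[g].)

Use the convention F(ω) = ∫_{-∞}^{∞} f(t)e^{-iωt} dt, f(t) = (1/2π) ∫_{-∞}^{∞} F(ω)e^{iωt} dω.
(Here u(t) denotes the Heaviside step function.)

F[f₁*f₂](ω) = \frac{2 \pi e^{- 5 \left|{\omega}\right|}}{5 \left(2 i \omega + 3\right)}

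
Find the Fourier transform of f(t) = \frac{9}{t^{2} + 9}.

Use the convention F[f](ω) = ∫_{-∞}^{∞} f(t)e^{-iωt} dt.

F(ω) = 3 \pi e^{- 3 \left|{\omega}\right|}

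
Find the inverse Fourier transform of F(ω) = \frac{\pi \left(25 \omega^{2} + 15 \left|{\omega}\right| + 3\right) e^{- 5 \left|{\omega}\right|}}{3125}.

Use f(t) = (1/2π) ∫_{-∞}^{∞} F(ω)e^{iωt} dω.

f(t) = \frac{8}{\left(t^{2} + 25\right)^{3}}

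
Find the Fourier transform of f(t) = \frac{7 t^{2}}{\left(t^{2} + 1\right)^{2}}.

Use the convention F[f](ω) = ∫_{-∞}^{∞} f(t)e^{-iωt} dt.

F(ω) = \frac{7 \pi \left(1 - \left|{\omega}\right|\right) e^{- \left|{\omega}\right|}}{2}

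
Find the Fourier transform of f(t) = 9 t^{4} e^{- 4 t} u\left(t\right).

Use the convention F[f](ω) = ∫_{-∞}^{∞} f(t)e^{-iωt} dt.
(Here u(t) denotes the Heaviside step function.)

F(ω) = \frac{216}{\left(i \omega + 4\right)^{5}}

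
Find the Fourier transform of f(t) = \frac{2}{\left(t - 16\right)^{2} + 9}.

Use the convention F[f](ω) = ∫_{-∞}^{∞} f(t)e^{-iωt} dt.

F(ω) = \frac{2 \pi e^{- 16 i \omega - 3 \left|{\omega}\right|}}{3}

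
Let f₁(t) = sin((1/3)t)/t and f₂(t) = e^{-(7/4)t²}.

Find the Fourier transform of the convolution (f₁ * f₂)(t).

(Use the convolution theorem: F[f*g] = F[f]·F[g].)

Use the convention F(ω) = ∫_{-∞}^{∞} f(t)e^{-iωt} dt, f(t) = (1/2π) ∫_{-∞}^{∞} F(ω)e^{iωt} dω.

F[f₁*f₂](ω) = \begin{cases} \frac{2 \sqrt{7} \pi^{\frac{3}{2}} e^{- \frac{\omega^{2}}{7}}}{7} & \text{for}\: \omega > - \frac{1}{3} \wedge \omega < \frac{1}{3} \\0 & \text{otherwise} \end{cases}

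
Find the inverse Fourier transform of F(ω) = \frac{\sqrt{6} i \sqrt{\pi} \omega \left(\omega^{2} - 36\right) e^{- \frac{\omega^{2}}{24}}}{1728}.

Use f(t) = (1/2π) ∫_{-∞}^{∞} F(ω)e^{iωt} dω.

f(t) = 6 t^{3} e^{- 6 t^{2}}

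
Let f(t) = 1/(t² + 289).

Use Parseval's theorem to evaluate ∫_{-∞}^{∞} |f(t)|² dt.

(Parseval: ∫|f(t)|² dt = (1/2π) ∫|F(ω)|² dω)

∫|f(t)|² dt = \frac{\pi}{9826}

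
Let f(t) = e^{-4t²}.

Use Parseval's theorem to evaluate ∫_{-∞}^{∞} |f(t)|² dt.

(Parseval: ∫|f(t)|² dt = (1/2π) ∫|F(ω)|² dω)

∫|f(t)|² dt = \frac{\sqrt{2} \sqrt{\pi}}{4}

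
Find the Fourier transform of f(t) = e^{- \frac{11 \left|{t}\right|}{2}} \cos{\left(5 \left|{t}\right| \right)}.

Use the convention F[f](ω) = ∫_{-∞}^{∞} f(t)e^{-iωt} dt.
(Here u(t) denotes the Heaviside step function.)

F(ω) = \frac{44 \left(4 \omega^{2} + 221\right)}{16 \omega^{4} + 168 \omega^{2} + 48841}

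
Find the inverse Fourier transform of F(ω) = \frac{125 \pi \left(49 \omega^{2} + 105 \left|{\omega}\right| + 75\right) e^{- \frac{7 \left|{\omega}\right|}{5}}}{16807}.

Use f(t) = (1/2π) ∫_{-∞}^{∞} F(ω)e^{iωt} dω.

f(t) = \frac{8}{\left(t^{2} + \frac{49}{25}\right)^{3}}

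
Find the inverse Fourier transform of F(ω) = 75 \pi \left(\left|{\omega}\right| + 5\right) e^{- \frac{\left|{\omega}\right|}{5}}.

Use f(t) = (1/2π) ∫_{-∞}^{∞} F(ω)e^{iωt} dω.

f(t) = \frac{6}{\left(t^{2} + \frac{1}{25}\right)^{2}}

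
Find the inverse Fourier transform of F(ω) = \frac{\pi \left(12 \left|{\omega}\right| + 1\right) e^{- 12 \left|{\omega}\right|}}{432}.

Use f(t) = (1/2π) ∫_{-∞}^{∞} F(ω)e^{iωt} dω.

f(t) = \frac{8}{\left(t^{2} + 144\right)^{2}}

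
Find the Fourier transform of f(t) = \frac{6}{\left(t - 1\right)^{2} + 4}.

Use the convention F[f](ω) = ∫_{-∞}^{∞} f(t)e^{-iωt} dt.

F(ω) = 3 \pi e^{- i \omega - 2 \left|{\omega}\right|}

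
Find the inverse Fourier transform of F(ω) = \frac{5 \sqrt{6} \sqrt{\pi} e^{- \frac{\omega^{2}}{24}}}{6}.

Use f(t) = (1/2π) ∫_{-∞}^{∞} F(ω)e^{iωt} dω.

f(t) = 5 e^{- 6 t^{2}}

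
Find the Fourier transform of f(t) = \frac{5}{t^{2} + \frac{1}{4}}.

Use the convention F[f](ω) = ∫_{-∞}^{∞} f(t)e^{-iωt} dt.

F(ω) = 10 \pi e^{- \frac{\left|{\omega}\right|}{2}}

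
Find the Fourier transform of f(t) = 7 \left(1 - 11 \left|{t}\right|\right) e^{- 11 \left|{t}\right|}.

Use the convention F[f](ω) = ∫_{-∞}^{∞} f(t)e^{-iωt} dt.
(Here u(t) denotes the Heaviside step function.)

F(ω) = \frac{308 \omega^{2}}{\left(\omega^{2} + 121\right)^{2}}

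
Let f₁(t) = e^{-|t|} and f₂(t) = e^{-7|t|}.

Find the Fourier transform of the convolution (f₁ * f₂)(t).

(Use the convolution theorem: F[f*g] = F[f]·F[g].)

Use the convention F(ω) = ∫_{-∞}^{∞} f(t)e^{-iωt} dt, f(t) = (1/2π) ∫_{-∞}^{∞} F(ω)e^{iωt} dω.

F[f₁*f₂](ω) = \frac{28}{\left(\omega^{2} + 1\right) \left(\omega^{2} + 49\right)}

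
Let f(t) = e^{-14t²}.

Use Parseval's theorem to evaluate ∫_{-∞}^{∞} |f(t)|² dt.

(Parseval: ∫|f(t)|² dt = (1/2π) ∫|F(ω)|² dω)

∫|f(t)|² dt = \frac{\sqrt{7} \sqrt{\pi}}{14}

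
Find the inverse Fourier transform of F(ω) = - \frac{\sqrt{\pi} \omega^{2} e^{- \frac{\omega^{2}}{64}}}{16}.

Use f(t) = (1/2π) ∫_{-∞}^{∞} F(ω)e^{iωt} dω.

f(t) = 4 \left(64 t^{2} - 2\right) e^{- 16 t^{2}}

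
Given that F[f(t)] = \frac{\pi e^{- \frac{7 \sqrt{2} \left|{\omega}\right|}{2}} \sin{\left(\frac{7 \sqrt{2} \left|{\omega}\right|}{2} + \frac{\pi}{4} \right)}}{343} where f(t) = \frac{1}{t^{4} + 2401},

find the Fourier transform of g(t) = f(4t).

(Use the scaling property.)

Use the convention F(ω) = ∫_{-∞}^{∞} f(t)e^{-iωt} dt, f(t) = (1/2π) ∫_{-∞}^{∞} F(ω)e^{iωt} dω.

F[g](ω) = \frac{\pi e^{- \frac{7 \sqrt{2} \left|{\omega}\right|}{8}} \sin{\left(\frac{7 \sqrt{2} \left|{\omega}\right|}{8} + \frac{\pi}{4} \right)}}{1372}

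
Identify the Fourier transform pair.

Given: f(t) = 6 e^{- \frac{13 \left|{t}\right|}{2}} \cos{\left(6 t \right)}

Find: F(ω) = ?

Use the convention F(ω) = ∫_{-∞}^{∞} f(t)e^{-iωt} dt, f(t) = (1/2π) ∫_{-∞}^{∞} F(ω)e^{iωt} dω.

F(ω) = \frac{312 \left(4 \omega^{2} + 313\right)}{16 \omega^{4} + 200 \omega^{2} + 97969}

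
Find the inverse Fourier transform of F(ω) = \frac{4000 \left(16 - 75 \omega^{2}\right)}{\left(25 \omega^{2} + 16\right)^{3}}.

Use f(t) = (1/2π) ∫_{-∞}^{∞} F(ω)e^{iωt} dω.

f(t) = 2 t^{2} e^{- \frac{4 \left|{t}\right|}{5}}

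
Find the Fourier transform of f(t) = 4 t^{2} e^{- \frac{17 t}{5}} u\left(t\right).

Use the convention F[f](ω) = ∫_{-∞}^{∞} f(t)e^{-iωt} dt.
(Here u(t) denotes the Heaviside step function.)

F(ω) = \frac{1000}{\left(5 i \omega + 17\right)^{3}}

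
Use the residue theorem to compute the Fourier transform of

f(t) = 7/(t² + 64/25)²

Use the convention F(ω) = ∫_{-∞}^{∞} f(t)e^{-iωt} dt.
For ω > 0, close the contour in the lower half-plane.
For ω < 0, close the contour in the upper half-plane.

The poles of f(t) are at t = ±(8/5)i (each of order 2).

Let g(z) = f(z)e^{-iωz}; for large |z| the factor e^{-iωz} decays in the lower half-plane when ω > 0 and in the upper half-plane when ω < 0.

Case ω > 0 (lower half-plane, clockwise contour ⇒ F(ω) = -2πi·ΣRes):
  Res_{z = - \frac{8 i}{5}} g(z) = \frac{175 i \left(8 \omega + 5\right) e^{- \frac{8 \omega}{5}}}{2048} (pole of order 2)
  F(ω) = -2πi·ΣRes = \frac{175 \pi \left(8 \omega + 5\right) e^{- \frac{8 \omega}{5}}}{1024}

Case ω < 0 (upper half-plane, counterclockwise contour ⇒ F(ω) = +2πi·ΣRes):
  Res_{z = \frac{8 i}{5}} g(z) = \frac{175 i \left(8 \omega - 5\right) e^{\frac{8 \omega}{5}}}{2048} (pole of order 2)
  F(ω) = 2πi·ΣRes = \frac{175 \pi \left(5 - 8 \omega\right) e^{\frac{8 \omega}{5}}}{1024}

Both cases combine into a single formula in |ω|:

F(ω) = \frac{175 \pi \left(8 \left|{\omega}\right| + 5\right) e^{- \frac{8 \left|{\omega}\right|}{5}}}{1024}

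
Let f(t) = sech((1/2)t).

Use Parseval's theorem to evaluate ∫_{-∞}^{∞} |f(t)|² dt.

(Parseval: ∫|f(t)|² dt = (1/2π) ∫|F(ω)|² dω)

∫|f(t)|² dt = 4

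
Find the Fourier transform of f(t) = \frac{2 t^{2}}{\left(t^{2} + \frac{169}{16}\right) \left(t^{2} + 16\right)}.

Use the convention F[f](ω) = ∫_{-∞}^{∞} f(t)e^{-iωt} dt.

F(ω) = \frac{128 \pi e^{- 4 \left|{\omega}\right|}}{87} - \frac{104 \pi e^{- \frac{13 \left|{\omega}\right|}{4}}}{87}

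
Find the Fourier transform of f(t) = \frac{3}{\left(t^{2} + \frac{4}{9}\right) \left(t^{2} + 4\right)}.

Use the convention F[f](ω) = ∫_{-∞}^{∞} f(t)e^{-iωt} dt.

F(ω) = - \frac{27 \pi e^{- 2 \left|{\omega}\right|}}{64} + \frac{81 \pi e^{- \frac{2 \left|{\omega}\right|}{3}}}{64}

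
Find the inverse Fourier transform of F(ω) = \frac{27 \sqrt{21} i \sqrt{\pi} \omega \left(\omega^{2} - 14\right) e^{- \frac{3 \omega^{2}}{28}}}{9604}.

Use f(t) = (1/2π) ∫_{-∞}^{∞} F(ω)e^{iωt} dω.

f(t) = 2 t^{3} e^{- \frac{7 t^{2}}{3}}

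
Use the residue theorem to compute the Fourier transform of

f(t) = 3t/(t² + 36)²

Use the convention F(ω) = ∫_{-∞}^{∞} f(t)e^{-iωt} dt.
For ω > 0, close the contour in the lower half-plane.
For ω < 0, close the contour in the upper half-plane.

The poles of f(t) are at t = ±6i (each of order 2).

Let g(z) = f(z)e^{-iωz}; for large |z| the factor e^{-iωz} decays in the lower half-plane when ω > 0 and in the upper half-plane when ω < 0.

Case ω > 0 (lower half-plane, clockwise contour ⇒ F(ω) = -2πi·ΣRes):
  Res_{z = - 6 i} g(z) = \frac{\omega e^{- 6 \omega}}{8} (pole of order 2)
  F(ω) = -2πi·ΣRes = - \frac{i \pi \omega e^{- 6 \omega}}{4}

Case ω < 0 (upper half-plane, counterclockwise contour ⇒ F(ω) = +2πi·ΣRes):
  Res_{z = 6 i} g(z) = - \frac{\omega e^{6 \omega}}{8} (pole of order 2)
  F(ω) = 2πi·ΣRes = - \frac{i \pi \omega e^{6 \omega}}{4}

Both cases combine into a single formula in |ω|:

F(ω) = - \frac{i \pi \omega e^{- 6 \left|{\omega}\right|}}{4}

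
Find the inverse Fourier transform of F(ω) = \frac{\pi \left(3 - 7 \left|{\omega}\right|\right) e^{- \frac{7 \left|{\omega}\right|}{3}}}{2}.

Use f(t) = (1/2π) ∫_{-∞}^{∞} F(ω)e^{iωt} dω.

f(t) = \frac{7 t^{2}}{\left(t^{2} + \frac{49}{9}\right)^{2}}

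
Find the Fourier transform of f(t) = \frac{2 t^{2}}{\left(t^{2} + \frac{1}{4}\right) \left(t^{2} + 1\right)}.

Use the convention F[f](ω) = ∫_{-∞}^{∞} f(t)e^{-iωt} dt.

F(ω) = \frac{8 \pi e^{- \left|{\omega}\right|}}{3} - \frac{4 \pi e^{- \frac{\left|{\omega}\right|}{2}}}{3}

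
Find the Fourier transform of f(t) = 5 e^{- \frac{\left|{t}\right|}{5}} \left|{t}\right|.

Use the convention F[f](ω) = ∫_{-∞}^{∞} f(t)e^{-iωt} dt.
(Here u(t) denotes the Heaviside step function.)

F(ω) = \frac{250 \left(1 - 25 \omega^{2}\right)}{\left(25 \omega^{2} + 1\right)^{2}}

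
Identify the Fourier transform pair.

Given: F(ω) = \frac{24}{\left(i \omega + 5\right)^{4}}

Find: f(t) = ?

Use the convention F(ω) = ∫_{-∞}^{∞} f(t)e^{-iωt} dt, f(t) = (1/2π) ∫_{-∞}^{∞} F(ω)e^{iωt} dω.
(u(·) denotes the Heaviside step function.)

f(t) = 4 t^{3} e^{- 5 t} u\left(t\right)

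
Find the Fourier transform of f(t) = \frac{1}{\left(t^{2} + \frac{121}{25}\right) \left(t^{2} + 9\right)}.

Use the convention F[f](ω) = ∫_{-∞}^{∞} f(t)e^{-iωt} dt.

F(ω) = - \frac{25 \pi e^{- 3 \left|{\omega}\right|}}{312} + \frac{125 \pi e^{- \frac{11 \left|{\omega}\right|}{5}}}{1144}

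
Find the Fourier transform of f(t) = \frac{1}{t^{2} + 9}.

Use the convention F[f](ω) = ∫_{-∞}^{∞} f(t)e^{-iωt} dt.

F(ω) = \frac{\pi e^{- 3 \left|{\omega}\right|}}{3}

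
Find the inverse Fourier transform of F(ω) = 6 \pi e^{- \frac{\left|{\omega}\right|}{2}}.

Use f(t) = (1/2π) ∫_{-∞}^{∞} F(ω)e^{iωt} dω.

f(t) = \frac{3}{t^{2} + \frac{1}{4}}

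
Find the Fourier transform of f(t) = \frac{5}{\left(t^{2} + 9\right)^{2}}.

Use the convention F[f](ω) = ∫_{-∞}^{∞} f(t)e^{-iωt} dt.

F(ω) = \frac{5 \pi \left(3 \left|{\omega}\right| + 1\right) e^{- 3 \left|{\omega}\right|}}{54}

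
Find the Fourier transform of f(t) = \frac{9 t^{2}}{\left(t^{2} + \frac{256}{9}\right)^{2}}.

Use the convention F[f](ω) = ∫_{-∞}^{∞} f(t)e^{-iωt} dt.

F(ω) = \frac{9 \pi \left(3 - 16 \left|{\omega}\right|\right) e^{- \frac{16 \left|{\omega}\right|}{3}}}{32}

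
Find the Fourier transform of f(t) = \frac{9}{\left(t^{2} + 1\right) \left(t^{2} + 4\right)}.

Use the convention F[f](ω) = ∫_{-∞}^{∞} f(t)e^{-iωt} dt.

F(ω) = \frac{3 \pi \left(2 e^{\left|{\omega}\right|} - 1\right) e^{- 2 \left|{\omega}\right|}}{2}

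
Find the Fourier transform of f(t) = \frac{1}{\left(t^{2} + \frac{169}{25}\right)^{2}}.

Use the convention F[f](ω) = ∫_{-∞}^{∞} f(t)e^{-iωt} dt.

F(ω) = \frac{25 \pi \left(13 \left|{\omega}\right| + 5\right) e^{- \frac{13 \left|{\omega}\right|}{5}}}{4394}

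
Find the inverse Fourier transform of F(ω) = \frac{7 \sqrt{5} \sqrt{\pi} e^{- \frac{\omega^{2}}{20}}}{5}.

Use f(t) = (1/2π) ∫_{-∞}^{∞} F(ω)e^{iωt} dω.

f(t) = 7 e^{- 5 t^{2}}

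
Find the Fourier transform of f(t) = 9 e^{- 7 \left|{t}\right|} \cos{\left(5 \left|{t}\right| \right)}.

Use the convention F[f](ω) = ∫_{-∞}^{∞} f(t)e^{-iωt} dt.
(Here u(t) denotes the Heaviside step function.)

F(ω) = \frac{126 \left(\omega^{2} + 74\right)}{\omega^{4} + 48 \omega^{2} + 5476}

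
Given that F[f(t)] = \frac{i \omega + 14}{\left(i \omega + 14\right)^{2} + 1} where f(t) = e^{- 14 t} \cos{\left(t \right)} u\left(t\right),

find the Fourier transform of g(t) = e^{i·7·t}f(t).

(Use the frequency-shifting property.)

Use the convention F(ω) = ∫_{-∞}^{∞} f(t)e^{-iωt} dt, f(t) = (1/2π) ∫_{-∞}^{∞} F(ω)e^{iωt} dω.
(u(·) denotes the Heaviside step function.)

F[g](ω) = \frac{i \left(\omega - 7\right) + 14}{\left(i \left(\omega - 7\right) + 14\right)^{2} + 1}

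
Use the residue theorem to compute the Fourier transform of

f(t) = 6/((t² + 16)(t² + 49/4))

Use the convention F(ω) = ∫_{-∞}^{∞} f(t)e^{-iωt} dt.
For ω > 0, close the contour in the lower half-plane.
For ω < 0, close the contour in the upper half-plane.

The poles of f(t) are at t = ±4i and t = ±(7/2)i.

Let g(z) = f(z)e^{-iωz}; for large |z| the factor e^{-iωz} decays in the lower half-plane when ω > 0 and in the upper half-plane when ω < 0.

Case ω > 0 (lower half-plane, clockwise contour ⇒ F(ω) = -2πi·ΣRes):
  Res_{z = - 4 i} g(z) = - \frac{i e^{- 4 \omega}}{5}
  Res_{z = - \frac{7 i}{2}} g(z) = \frac{8 i e^{- \frac{7 \omega}{2}}}{35}
  F(ω) = -2πi·ΣRes = - \frac{2 \pi e^{- 4 \omega}}{5} + \frac{16 \pi e^{- \frac{7 \omega}{2}}}{35}

Case ω < 0 (upper half-plane, counterclockwise contour ⇒ F(ω) = +2πi·ΣRes):
  Res_{z = 4 i} g(z) = \frac{i e^{4 \omega}}{5}
  Res_{z = \frac{7 i}{2}} g(z) = - \frac{8 i e^{\frac{7 \omega}{2}}}{35}
  F(ω) = 2πi·ΣRes = \frac{2 \pi \left(8 e^{\frac{7 \omega}{2}} - 7 e^{4 \omega}\right)}{35}

Both cases combine into a single formula in |ω|:

F(ω) = - \frac{2 \pi e^{- 4 \left|{\omega}\right|}}{5} + \frac{16 \pi e^{- \frac{7 \left|{\omega}\right|}{2}}}{35}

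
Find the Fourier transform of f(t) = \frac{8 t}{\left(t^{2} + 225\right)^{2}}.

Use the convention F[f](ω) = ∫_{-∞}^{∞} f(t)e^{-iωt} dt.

F(ω) = - \frac{4 i \pi \omega e^{- 15 \left|{\omega}\right|}}{15}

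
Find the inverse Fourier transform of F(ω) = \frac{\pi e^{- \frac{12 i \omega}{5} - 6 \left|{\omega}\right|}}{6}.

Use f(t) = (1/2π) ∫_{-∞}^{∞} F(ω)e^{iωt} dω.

f(t) = \frac{1}{\left(t - \frac{12}{5}\right)^{2} + 36}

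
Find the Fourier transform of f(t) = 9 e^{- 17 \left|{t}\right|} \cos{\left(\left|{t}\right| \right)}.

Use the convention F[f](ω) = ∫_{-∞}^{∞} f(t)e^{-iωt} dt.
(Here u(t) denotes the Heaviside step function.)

F(ω) = \frac{306 \left(\omega^{2} + 290\right)}{\omega^{4} + 576 \omega^{2} + 84100}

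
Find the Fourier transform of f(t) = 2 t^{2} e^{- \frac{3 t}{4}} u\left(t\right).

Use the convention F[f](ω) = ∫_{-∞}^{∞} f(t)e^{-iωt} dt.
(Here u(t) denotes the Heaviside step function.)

F(ω) = \frac{256}{\left(4 i \omega + 3\right)^{3}}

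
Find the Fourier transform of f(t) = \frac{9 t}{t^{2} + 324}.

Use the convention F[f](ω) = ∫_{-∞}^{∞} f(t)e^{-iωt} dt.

F(ω) = - 9 i \pi e^{- 18 \left|{\omega}\right|} \operatorname{sign}{\left(\omega \right)}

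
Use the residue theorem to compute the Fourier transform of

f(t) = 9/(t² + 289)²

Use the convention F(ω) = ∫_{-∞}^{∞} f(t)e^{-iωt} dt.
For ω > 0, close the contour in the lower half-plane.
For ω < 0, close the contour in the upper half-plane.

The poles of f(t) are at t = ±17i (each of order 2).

Let g(z) = f(z)e^{-iωz}; for large |z| the factor e^{-iωz} decays in the lower half-plane when ω > 0 and in the upper half-plane when ω < 0.

Case ω > 0 (lower half-plane, clockwise contour ⇒ F(ω) = -2πi·ΣRes):
  Res_{z = - 17 i} g(z) = \frac{9 i \left(17 \omega + 1\right) e^{- 17 \omega}}{19652} (pole of order 2)
  F(ω) = -2πi·ΣRes = \frac{9 \pi \left(17 \omega + 1\right) e^{- 17 \omega}}{9826}

Case ω < 0 (upper half-plane, counterclockwise contour ⇒ F(ω) = +2πi·ΣRes):
  Res_{z = 17 i} g(z) = \frac{9 i \left(17 \omega - 1\right) e^{17 \omega}}{19652} (pole of order 2)
  F(ω) = 2πi·ΣRes = \frac{9 \pi \left(1 - 17 \omega\right) e^{17 \omega}}{9826}

Both cases combine into a single formula in |ω|:

F(ω) = \frac{9 \pi \left(17 \left|{\omega}\right| + 1\right) e^{- 17 \left|{\omega}\right|}}{9826}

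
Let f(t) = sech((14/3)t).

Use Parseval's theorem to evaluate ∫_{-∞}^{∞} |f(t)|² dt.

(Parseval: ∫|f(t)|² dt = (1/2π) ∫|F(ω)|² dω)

∫|f(t)|² dt = \frac{3}{7}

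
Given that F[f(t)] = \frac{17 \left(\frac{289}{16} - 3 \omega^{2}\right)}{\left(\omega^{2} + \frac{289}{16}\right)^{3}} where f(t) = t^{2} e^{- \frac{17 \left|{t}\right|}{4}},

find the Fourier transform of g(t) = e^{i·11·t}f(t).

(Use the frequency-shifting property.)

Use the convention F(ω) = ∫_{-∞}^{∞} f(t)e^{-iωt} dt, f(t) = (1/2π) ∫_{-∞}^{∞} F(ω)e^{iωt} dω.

F[g](ω) = \frac{4352 \left(289 - 48 \left(\omega - 11\right)^{2}\right)}{\left(16 \left(\omega - 11\right)^{2} + 289\right)^{3}}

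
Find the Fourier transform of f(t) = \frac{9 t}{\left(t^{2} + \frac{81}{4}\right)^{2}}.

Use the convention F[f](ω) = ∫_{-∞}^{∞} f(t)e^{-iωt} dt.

F(ω) = - i \pi \omega e^{- \frac{9 \left|{\omega}\right|}{2}}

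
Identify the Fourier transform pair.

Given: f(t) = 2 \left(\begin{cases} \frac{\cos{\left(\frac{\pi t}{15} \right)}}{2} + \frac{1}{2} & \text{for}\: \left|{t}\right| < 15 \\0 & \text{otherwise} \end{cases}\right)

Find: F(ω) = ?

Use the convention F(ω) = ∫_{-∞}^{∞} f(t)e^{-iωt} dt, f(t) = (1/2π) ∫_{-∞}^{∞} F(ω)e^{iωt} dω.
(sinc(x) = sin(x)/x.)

F(ω) = - \frac{30 \pi^{2} \operatorname{sinc}{\left(15 \omega \right)}}{225 \omega^{2} - \pi^{2}}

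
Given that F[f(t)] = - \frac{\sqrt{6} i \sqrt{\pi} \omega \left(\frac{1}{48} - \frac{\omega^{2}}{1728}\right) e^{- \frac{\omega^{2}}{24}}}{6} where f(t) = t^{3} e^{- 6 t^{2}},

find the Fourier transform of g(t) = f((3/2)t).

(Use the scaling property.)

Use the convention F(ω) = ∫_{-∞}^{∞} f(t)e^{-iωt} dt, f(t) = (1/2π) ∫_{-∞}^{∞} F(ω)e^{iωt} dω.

F[g](ω) = \frac{\sqrt{6} i \sqrt{\pi} \omega \left(\omega^{2} - 81\right) e^{- \frac{\omega^{2}}{54}}}{52488}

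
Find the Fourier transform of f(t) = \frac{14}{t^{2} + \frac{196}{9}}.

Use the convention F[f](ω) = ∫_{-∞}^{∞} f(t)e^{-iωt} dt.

F(ω) = 3 \pi e^{- \frac{14 \left|{\omega}\right|}{3}}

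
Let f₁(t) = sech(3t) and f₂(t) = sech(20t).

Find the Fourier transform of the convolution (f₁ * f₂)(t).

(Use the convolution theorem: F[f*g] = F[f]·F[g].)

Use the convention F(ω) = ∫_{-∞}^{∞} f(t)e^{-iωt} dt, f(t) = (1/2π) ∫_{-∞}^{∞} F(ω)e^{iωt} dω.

F[f₁*f₂](ω) = \frac{\pi^{2}}{60 \cosh{\left(\frac{\pi \omega}{40} \right)} \cosh{\left(\frac{\pi \omega}{6} \right)}}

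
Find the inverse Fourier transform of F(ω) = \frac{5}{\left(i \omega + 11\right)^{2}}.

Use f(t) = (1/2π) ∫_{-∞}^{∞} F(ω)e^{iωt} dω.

f(t) = 5 t e^{- 11 t} u\left(t\right)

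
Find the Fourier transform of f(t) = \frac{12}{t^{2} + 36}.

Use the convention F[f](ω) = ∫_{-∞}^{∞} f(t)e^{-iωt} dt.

F(ω) = 2 \pi e^{- 6 \left|{\omega}\right|}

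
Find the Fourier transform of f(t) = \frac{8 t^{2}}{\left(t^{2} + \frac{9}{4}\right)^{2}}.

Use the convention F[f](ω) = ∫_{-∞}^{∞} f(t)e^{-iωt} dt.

F(ω) = \frac{4 \pi \left(2 - 3 \left|{\omega}\right|\right) e^{- \frac{3 \left|{\omega}\right|}{2}}}{3}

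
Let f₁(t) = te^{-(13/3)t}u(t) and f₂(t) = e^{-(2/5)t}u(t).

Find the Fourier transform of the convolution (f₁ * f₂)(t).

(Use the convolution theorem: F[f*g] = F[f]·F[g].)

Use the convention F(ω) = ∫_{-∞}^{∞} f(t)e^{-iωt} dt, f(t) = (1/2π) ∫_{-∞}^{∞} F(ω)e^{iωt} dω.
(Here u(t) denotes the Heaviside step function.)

F[f₁*f₂](ω) = \frac{45}{\left(3 i \omega + 13\right)^{2} \left(5 i \omega + 2\right)}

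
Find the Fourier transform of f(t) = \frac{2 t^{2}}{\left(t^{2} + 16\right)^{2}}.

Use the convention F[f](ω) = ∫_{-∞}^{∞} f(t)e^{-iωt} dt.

F(ω) = \frac{\pi \left(1 - 4 \left|{\omega}\right|\right) e^{- 4 \left|{\omega}\right|}}{4}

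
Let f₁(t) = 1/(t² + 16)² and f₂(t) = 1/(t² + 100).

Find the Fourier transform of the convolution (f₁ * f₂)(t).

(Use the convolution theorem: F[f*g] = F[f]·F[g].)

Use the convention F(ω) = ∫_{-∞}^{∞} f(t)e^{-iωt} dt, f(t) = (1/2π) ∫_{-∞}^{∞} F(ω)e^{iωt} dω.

F[f₁*f₂](ω) = \frac{\pi^{2} \left(4 \left|{\omega}\right| + 1\right) e^{- 14 \left|{\omega}\right|}}{1280}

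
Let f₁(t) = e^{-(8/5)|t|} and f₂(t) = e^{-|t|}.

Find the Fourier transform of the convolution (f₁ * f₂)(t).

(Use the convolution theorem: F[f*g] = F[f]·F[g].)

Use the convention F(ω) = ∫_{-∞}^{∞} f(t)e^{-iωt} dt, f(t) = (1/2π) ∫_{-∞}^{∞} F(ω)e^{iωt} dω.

F[f₁*f₂](ω) = \frac{160}{\left(\omega^{2} + 1\right) \left(25 \omega^{2} + 64\right)}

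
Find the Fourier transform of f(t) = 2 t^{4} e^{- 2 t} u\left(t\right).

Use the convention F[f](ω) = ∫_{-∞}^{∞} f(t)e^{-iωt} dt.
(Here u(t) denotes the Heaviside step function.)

F(ω) = \frac{48}{\left(i \omega + 2\right)^{5}}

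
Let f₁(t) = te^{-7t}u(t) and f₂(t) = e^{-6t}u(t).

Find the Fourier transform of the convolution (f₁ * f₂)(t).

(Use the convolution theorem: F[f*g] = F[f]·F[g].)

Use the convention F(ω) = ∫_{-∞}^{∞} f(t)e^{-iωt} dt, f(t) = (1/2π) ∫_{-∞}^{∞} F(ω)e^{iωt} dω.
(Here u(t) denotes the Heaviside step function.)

F[f₁*f₂](ω) = \frac{1}{\left(i \omega + 6\right) \left(i \omega + 7\right)^{2}}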